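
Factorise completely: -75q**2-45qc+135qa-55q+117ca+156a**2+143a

-(5q-13a)(15q+9c+12a+11)

Group: -15q(5q-13a) + (-9c-12a-11)(5q-13a); both groups contain (5q-13a).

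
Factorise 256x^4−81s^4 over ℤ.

Write as (16x^2)² − (9s^2)², then factor 16x^2−9s^2 once more.

(4x−3s)(4x+3s)(16x^2+9s^2)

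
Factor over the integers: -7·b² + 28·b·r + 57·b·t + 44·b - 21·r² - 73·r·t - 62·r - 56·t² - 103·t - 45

-(7·b - 7·r - 8·t - 9)·(b - 3·r - 7·t - 5)

Group: -7·b·(b - 3·r - 7·t - 5) + (7·r + 8·t + 9)·(b - 3·r - 7·t - 5); both groups contain (b - 3·r - 7·t - 5).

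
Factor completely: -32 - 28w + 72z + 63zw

Group as (63zw + 72z) + (-28w - 32) = 9z(7w + 8) - 4(7w + 8).
Both groups share the factor (7w + 8).

(7w + 8)(9z - 4)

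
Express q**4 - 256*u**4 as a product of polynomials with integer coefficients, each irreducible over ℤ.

Difference of squares twice: with A = q and B = 4*u, A⁴ − B⁴ = (A² − B²)(A² + B²), and A² − B² factors again.

(q + 4*u)*(q - 4*u)*(q**2 + 16*u**2)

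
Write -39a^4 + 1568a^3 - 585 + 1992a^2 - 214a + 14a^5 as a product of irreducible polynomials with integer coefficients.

(2a - 1)(7a + 5)(a + 1)(a^2 - 4a + 117)

By the rational root theorem, a = -5/7 is a root, so (7a + 5) divides it; the quotient is 2a^4 - 7a^3 + 229a^2 + 121a - 117.
Next, a = -1 is a root, so (a + 1) divides it; the quotient is 2a^3 - 9a^2 + 238a - 117.
Next, a = 1/2 is a root, so (2a - 1) is a factor; dividing leaves a^2 - 4a + 117.
The quadratic a^2 - 4a + 117 has discriminant -452 < 0 and is irreducible over ℤ.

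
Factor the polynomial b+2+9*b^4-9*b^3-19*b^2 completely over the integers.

Among the possible rational roots, b = 2 is a root, so (b-2) is a factor; dividing leaves 9*b^3+9*b^2-b-1.
Then b = -1/3 is a root, giving the factor (3*b+1) and quotient 3*b^2+2*b-1.
The remaining quadratic factors as (3*b-1)(b+1).

(3*b+1)*(3*b-1)*(b+1)*(b-2)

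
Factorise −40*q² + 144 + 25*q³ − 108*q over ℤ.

(5*q − 12)*(5*q − 6)*(q + 2)

Among the possible rational roots, q = 6/5 is a root, so (5*q − 6) is a factor; dividing leaves 5*q² − 2*q − 24.
The remaining quadratic factors as (5*q − 12)(q + 2).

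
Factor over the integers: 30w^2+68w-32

2(3w+8)(5w-2)

Pull out the common factor 2, then factor the remaining trinomial.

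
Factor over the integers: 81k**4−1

(3k+1)(3k−1)(9k**2+1)

Write as (9k**2)² − (1)², then factor 9k**2−1 once more.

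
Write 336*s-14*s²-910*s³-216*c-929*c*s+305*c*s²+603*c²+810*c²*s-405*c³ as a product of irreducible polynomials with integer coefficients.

-(5*c+5*s-3)*(9*c-13*s-8)*(9*c-14*s)

Group: 9*c*(-45*c²+25*c*s+27*c+70*s²-42*s) + (-13*s-8)*(-45*c²+25*c*s+27*c+70*s²-42*s); both groups contain (-45*c²+25*c*s+27*c+70*s²-42*s), so (9*c-13*s-8) is a factor with cofactor -45*c²+25*c*s+27*c+70*s²-42*s.
The cofactor groups again: -45*c²+25*c*s+27*c+70*s²-42*s = -9*c*(5*c+5*s-3) + 14*s*(5*c+5*s-3); both groups contain (5*c+5*s-3), giving -(9*c-14*s)*(5*c+5*s-3).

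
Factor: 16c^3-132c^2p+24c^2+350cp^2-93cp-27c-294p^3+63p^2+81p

(4c-14p+9)(4c-7p-3)(c-3p)

Group: 4c(4c^2-26cp+9c+42p^2-27p) + (-7p-3)(4c^2-26cp+9c+42p^2-27p); both groups contain (4c^2-26cp+9c+42p^2-27p), so (4c-7p-3) is a factor with cofactor 4c^2-26cp+9c+42p^2-27p.
The cofactor groups again: 4c^2-26cp+9c+42p^2-27p = c(4c-14p+9) - 3p(4c-14p+9); both groups contain (4c-14p+9), giving (c-3p)(4c-14p+9).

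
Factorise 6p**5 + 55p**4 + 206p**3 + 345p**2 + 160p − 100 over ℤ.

By the rational root theorem, p = −2 is a root, so (p + 2) divides it; the quotient is 6p**4 + 43p**3 + 120p**2 + 105p − 50.
Continuing, p = −5/2 is a root, giving the factor (2p + 5) and quotient 3p**3 + 14p**2 + 25p − 10.
Continuing, p = 1/3 is a root, so (3p − 1) is a factor; dividing leaves p**2 + 5p + 10.
The quadratic p**2 + 5p + 10 has discriminant −15 < 0 and is irreducible over ℤ.

(2p + 5)(3p − 1)(p + 2)(p**2 + 5p + 10)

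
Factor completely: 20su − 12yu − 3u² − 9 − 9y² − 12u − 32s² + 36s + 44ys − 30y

Group: −9y(y − 4s + u + 3) + (8s − 3u − 3)(y − 4s + u + 3); both groups contain (y − 4s + u + 3).

−(y − 4s + u + 3)(9y − 8s + 3u + 3)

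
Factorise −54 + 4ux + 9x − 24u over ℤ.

Group as (4ux − 24u) + (9x − 54) = 4u(x − 6) + 9(x − 6).
Both groups share the factor (x − 6).

(4u + 9)(x − 6)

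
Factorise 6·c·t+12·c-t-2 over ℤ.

Group as (6·c·t+12·c) + (-t-2) = 6·c·(t+2) - (t+2).
Both groups share the factor (t+2).

(6·c-1)·(t+2)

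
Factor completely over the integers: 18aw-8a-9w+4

Group as (18aw-8a) + (-9w+4) = 2a(9w-4) - (9w-4).
Both groups share the factor (9w-4).

(2a-1)(9w-4)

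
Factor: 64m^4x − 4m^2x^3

Every term has a factor of 4m^2x. Then 16m^2 − x^2 = (4m)² − (x)².

4m^2x(4m + x)(4m − x)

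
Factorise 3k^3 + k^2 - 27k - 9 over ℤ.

(3k + 1)(k + 3)(k - 3)

By the rational root theorem, k = -3 is a root, giving the factor (k + 3) and quotient 3k^2 - 8k - 3.
The remaining quadratic factors as (k - 3)(3k + 1).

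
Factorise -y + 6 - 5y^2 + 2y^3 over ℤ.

By the rational root theorem, y = 3/2 is a root, so (2y - 3) divides it; the quotient is y^2 - y - 2.
The remaining quadratic factors as (y + 1)(y - 2).

(2y - 3)(y + 1)(y - 2)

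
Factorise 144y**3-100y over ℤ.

4y(6y+5)(6y-5)

Factor out 4y, leaving 36y**2-25, which is a difference of two squares.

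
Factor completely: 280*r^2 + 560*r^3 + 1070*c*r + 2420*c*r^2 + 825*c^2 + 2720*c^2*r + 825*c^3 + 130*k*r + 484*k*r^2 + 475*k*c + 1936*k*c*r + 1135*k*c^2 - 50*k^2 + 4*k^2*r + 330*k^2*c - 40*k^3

-(k - 11*c - 4*r)*(10*k + 15*c + 14*r)*(4*k + 5*c + 10*r + 5)

Group: k*(-40*k^2 - 110*k*c - 156*k*r - 50*k - 75*c^2 - 220*c*r - 75*c - 140*r^2 - 70*r) + (-11*c - 4*r)*(-40*k^2 - 110*k*c - 156*k*r - 50*k - 75*c^2 - 220*c*r - 75*c - 140*r^2 - 70*r); both groups contain (-40*k^2 - 110*k*c - 156*k*r - 50*k - 75*c^2 - 220*c*r - 75*c - 140*r^2 - 70*r), so (k - 11*c - 4*r) is a factor with cofactor -40*k^2 - 110*k*c - 156*k*r - 50*k - 75*c^2 - 220*c*r - 75*c - 140*r^2 - 70*r.
The cofactor groups again: -40*k^2 - 110*k*c - 156*k*r - 50*k - 75*c^2 - 220*c*r - 75*c - 140*r^2 - 70*r = -10*k*(4*k + 5*c + 10*r + 5) + (-15*c - 14*r)*(4*k + 5*c + 10*r + 5); both groups contain (4*k + 5*c + 10*r + 5), giving -(10*k + 15*c + 14*r)*(4*k + 5*c + 10*r + 5).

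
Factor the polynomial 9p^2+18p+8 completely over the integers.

(3p+2)(3p+4)

Need a pair with product 9·8 = 72 and sum 18: that's 12 and 6.
Split the middle term: 9p^2+12p + 6p+8 = 3p(3p+4) + 2(3p+4).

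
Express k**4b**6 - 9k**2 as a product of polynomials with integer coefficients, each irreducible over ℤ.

Every term has a factor of k**2; factoring it out leaves k**2b**6 - 9.
Recognize a difference of squares with the parts kb**3 and 3.

k**2(kb**3 + 3)(kb**3 - 3)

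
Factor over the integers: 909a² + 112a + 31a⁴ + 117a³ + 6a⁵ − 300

Among the possible rational roots, a = −2/3 is a root, giving the factor (3a + 2) and quotient 2a⁴ + 9a³ + 33a² + 281a − 150.
Continuing, a = 1/2 is a root, so (2a − 1) is a factor; dividing leaves a³ + 5a² + 19a + 150.
Then a = −6 is a root, so (a + 6) is a factor; dividing leaves a² − a + 25.
The quadratic a² − a + 25 has discriminant −99 < 0 and is irreducible over ℤ.

(2a − 1)(3a + 2)(a + 6)(a² − a + 25)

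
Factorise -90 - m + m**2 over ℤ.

Two integers with product -90 and sum -1 are 9 and -10.

(m + 9)(m - 10)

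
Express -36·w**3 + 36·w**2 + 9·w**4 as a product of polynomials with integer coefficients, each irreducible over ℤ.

9·w**2·(w - 2)**2

Every term has a factor of 9·w**2; factoring it out leaves w**2 - 4·w + 4.
Recognize a perfect-square trinomial with the parts w and 2.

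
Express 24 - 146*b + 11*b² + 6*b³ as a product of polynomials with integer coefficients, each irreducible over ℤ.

(6*b - 1)*(b + 6)*(b - 4)

By the rational root theorem, b = -6 is a root, so (b + 6) is a factor; dividing leaves 6*b² - 25*b + 4.
The remaining quadratic factors as (b - 4)(6*b - 1).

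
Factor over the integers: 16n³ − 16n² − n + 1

Testing divisors of the constant over divisors of the leading coefficient, n = 1 is a root, so (n − 1) divides it; the quotient is 16n² − 1.
The remaining quadratic factors as (4n − 1)(4n + 1).

(4n + 1)(4n − 1)(n − 1)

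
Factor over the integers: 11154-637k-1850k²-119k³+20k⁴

(4k+13)(5k-11)(k+6)(k-13)

Testing divisors of the constant over divisors of the leading coefficient, k = -6 is a root, so (k+6) divides it; the quotient is 20k³-239k²-416k+1859.
Continuing, k = 11/5 is a root, so (5k-11) is a factor; dividing leaves 4k²-39k-169.
The remaining quadratic factors as (k-13)(4k+13).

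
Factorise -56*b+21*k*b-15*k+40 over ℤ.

Group as (21*k*b-15*k) + (-56*b+40) = 3*k*(7*b-5) - 8*(7*b-5).
Both groups share the factor (7*b-5).

(3*k-8)*(7*b-5)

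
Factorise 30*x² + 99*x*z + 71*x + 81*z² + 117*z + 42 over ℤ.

Group: 6*x*(5*x + 9*z + 6) + (9*z + 7)*(5*x + 9*z + 6); both groups contain (5*x + 9*z + 6).

(5*x + 9*z + 6)*(6*x + 9*z + 7)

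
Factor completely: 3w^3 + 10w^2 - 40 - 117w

(3w + 1)(w + 8)(w - 5)

Among the possible rational roots, w = -8 is a root, giving the factor (w + 8) and quotient 3w^2 - 14w - 5.
The remaining quadratic factors as (3w + 1)(w - 5).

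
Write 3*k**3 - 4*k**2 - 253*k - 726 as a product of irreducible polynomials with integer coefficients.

(3*k + 11)*(k + 6)*(k - 11)

Among the possible rational roots, k = 11 is a root, giving the factor (k - 11) and quotient 3*k**2 + 29*k + 66.
The remaining quadratic factors as (3*k + 11)(k + 6).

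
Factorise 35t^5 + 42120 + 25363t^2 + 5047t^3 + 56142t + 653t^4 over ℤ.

Testing divisors of the constant over divisors of the leading coefficient, t = -9/5 is a root, so (5t + 9) is a factor; dividing leaves 7t^4 + 118t^3 + 797t^2 + 3638t + 4680.
Continuing, t = -13/7 is a root, giving the factor (7t + 13) and quotient t^3 + 15t^2 + 86t + 360.
Then t = -10 is a root, so (t + 10) is a factor; dividing leaves t^2 + 5t + 36.
The quadratic t^2 + 5t + 36 has discriminant -119 < 0 and is irreducible over ℤ.

(5t + 9)(7t + 13)(t + 10)(t^2 + 5t + 36)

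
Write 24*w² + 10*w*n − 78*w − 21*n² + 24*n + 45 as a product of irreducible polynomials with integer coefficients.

(4*w − 3*n − 3)*(6*w + 7*n − 15)

Group: 6*w*(4*w − 3*n − 3) + (7*n − 15)*(4*w − 3*n − 3); both groups contain (4*w − 3*n − 3).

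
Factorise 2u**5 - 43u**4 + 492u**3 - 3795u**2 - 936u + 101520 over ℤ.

Trying the rational-root candidates, u = 12 is a root, so (u - 12) is a factor; dividing leaves 2u**4 - 19u**3 + 264u**2 - 627u - 8460.
Then u = -4 is a root, so (u + 4) divides it; the quotient is 2u**3 - 27u**2 + 372u - 2115.
Continuing, u = 15/2 is a root, so (2u - 15) is a factor; dividing leaves u**2 - 6u + 141.
The quadratic u**2 - 6u + 141 has discriminant -528 < 0 and is irreducible over ℤ.

(2u - 15)(u + 4)(u - 12)(u**2 - 6u + 141)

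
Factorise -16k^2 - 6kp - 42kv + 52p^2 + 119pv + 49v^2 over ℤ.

-(2k + 4p + 7v)(8k - 13p - 7v)

Group: -2k(8k - 13p - 7v) + (-4p - 7v)(8k - 13p - 7v); both groups contain (8k - 13p - 7v).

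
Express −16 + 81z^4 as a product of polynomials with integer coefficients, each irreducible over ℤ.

(3z)⁴ − (2)⁴ = ((3z)² − (2)²)((3z)² + (2)²); the first factor splits again, the second (9z^2 + 4) is irreducible.

(3z + 2)(3z − 2)(9z^2 + 4)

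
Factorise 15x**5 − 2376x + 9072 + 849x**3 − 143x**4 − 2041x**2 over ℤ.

Among the possible rational roots, x = −9/5 is a root, so (5x + 9) is a factor; dividing leaves 3x**4 − 34x**3 + 231x**2 − 824x + 1008.
Next, x = 4 is a root, so (x − 4) divides it; the quotient is 3x**3 − 22x**2 + 143x − 252.
Then x = 7/3 is a root, so (3x − 7) divides it; the quotient is x**2 − 5x + 36.
The quadratic x**2 − 5x + 36 has discriminant −119 < 0 and is irreducible over ℤ.

(3x − 7)(5x + 9)(x − 4)(x**2 − 5x + 36)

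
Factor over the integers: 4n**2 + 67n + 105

(4n + 7)(n + 15)

Need a pair with product 4·105 = 420 and sum 67: that's 7 and 60.
Split the middle term: 4n**2 + 7n + 60n + 105 = n(4n + 7) + 15(4n + 7).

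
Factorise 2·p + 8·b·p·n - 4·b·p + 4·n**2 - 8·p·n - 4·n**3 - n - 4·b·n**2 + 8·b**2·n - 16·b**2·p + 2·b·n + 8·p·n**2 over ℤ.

-(2·p - n)·(2·b - 2·n + 1)·(4·b + 2·n - 1)

Group: 4·b·(-4·b·p + 2·b·n + 4·p·n - 2·p - 2·n**2 + n) + (2·n - 1)·(-4·b·p + 2·b·n + 4·p·n - 2·p - 2·n**2 + n); both groups contain (-4·b·p + 2·b·n + 4·p·n - 2·p - 2·n**2 + n), so (4·b + 2·n - 1) is a factor with cofactor -4·b·p + 2·b·n + 4·p·n - 2·p - 2·n**2 + n.
The cofactor groups again: -4·b·p + 2·b·n + 4·p·n - 2·p - 2·n**2 + n = -2·p·(2·b - 2·n + 1) + n·(2·b - 2·n + 1); both groups contain (2·b - 2·n + 1), giving -(2·p - n)·(2·b - 2·n + 1).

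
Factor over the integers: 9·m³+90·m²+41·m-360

Among the possible rational roots, m = -8/3 is a root, so (3·m+8) is a factor; dividing leaves 3·m²+22·m-45.
The remaining quadratic factors as (3·m-5)(m+9).

(3·m+8)·(3·m-5)·(m+9)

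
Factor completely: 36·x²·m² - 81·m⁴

9·m²·(2·x - 3·m)·(2·x + 3·m)

Pull out the common factor 9·m²; 4·x² - 9·m² is a difference of squares.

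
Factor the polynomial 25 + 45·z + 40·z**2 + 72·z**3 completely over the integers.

(9·z + 5)·(8·z**2 + 5)

Group as (72·z**3 + 45·z) + (40·z**2 + 25) = 9·z·(8·z**2 + 5) + 5·(8·z**2 + 5).
Both groups share the factor (8·z**2 + 5).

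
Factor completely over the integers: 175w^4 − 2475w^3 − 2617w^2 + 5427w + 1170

(5w + 1)(5w − 6)(7w + 13)(w − 15)

Trying the rational-root candidates, w = −13/7 is a root, so (7w + 13) is a factor; dividing leaves 25w^3 − 400w^2 + 369w + 90.
Next, w = 15 is a root, so (w − 15) divides it; the quotient is 25w^2 − 25w − 6.
The remaining quadratic factors as (5w − 6)(5w + 1).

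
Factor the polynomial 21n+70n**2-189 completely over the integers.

7(2n-3)(5n+9)

Pull out the common factor 7, then factor the remaining trinomial.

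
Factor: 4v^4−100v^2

4v^2(v+5)(v−5)

Factor out 4v^2, leaving v^2−25, which is a difference of two squares.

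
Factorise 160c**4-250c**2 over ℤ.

Pull out the common factor 10c**2; 16c**2-25 is a difference of squares.

10c**2(4c+5)(4c-5)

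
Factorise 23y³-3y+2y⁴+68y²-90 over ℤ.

(2y+3)(y+5)(y+6)(y-1)

Trying the rational-root candidates, y = 1 is a root, giving the factor (y-1) and quotient 2y³+25y²+93y+90.
Next, y = -6 is a root, so (y+6) divides it; the quotient is 2y²+13y+15.
The remaining quadratic factors as (y+5)(2y+3).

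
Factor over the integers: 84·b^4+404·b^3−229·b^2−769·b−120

(2·b−3)·(6·b+1)·(7·b+8)·(b+5)

Trying the rational-root candidates, b = 3/2 is a root, giving the factor (2·b−3) and quotient 42·b^3+265·b^2+283·b+40.
Continuing, b = −8/7 is a root, giving the factor (7·b+8) and quotient 6·b^2+31·b+5.
The remaining quadratic factors as (6·b+1)(b+5).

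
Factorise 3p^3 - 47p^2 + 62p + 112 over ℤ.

Testing divisors of the constant over divisors of the leading coefficient, p = 14 is a root, giving the factor (p - 14) and quotient 3p^2 - 5p - 8.
The remaining quadratic factors as (3p - 8)(p + 1).

(3p - 8)(p + 1)(p - 14)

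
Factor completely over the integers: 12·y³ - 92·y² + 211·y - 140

(2·y - 5)·(6·y - 7)·(y - 4)

Testing divisors of the constant over divisors of the leading coefficient, y = 4 is a root, so (y - 4) is a factor; dividing leaves 12·y² - 44·y + 35.
The remaining quadratic factors as (6·y - 7)(2·y - 5).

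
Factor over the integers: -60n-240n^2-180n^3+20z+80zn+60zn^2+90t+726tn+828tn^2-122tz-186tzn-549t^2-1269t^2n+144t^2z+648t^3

(8t-5n-5)(9t+2z-6n)(9t-6n-2)

Group: 9t(72t^2+16tz-93tn-45t-10zn-10z+30n^2+30n) + (-6n-2)(72t^2+16tz-93tn-45t-10zn-10z+30n^2+30n); both groups contain (72t^2+16tz-93tn-45t-10zn-10z+30n^2+30n), so (9t-6n-2) is a factor with cofactor 72t^2+16tz-93tn-45t-10zn-10z+30n^2+30n.
The cofactor groups again: 72t^2+16tz-93tn-45t-10zn-10z+30n^2+30n = 8t(9t+2z-6n) + (-5n-5)(9t+2z-6n); both groups contain (9t+2z-6n), giving (8t-5n-5)(9t+2z-6n).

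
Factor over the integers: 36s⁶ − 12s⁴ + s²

Every term has a factor of s²; factoring it out leaves 36s⁴ − 12s² + 1.
Recognize a perfect-square trinomial with the parts 1 and 6s².

s²(6s² − 1)²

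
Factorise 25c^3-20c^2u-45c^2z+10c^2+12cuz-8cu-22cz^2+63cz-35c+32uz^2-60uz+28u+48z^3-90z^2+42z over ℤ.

(5c-4u-6z)(5c-8z+7)(c+z-1)

Group: 5c(5c^2-4cu-cz-5c-4uz+4u-6z^2+6z) + (-8z+7)(5c^2-4cu-cz-5c-4uz+4u-6z^2+6z); both groups contain (5c^2-4cu-cz-5c-4uz+4u-6z^2+6z), so (5c-8z+7) is a factor with cofactor 5c^2-4cu-cz-5c-4uz+4u-6z^2+6z.
The cofactor groups again: 5c^2-4cu-cz-5c-4uz+4u-6z^2+6z = c(5c-4u-6z) + (z-1)(5c-4u-6z); both groups contain (5c-4u-6z), giving (c+z-1)(5c-4u-6z).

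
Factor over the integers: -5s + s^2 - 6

(s + 1)(s - 6)

Two integers with product -6 and sum -5 are -6 and 1.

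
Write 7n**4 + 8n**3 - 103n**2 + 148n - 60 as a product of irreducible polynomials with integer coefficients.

(7n - 6)(n + 5)(n - 1)(n - 2)

Trying the rational-root candidates, n = -5 is a root, so (n + 5) is a factor; dividing leaves 7n**3 - 27n**2 + 32n - 12.
Continuing, n = 2 is a root, so (n - 2) is a factor; dividing leaves 7n**2 - 13n + 6.
The remaining quadratic factors as (7n - 6)(n - 1).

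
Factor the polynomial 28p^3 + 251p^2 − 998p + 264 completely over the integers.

(4p − 11)(7p − 2)(p + 12)

Among the possible rational roots, p = 2/7 is a root, so (7p − 2) divides it; the quotient is 4p^2 + 37p − 132.
The remaining quadratic factors as (p + 12)(4p − 11).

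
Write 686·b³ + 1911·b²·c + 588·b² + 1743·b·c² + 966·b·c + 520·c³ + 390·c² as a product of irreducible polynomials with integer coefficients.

(14·b + 13·c)·(7·b + 5·c)·(7·b + 8·c + 6)

Group: 7·b·(98·b² + 161·b·c + 65·c²) + (8·c + 6)·(98·b² + 161·b·c + 65·c²); both groups contain (98·b² + 161·b·c + 65·c²), so (7·b + 8·c + 6) is a factor with cofactor 98·b² + 161·b·c + 65·c².
The cofactor groups again: 98·b² + 161·b·c + 65·c² = 7·b·(14·b + 13·c) + 5·c·(14·b + 13·c); both groups contain (14·b + 13·c), giving (7·b + 5·c)·(14·b + 13·c).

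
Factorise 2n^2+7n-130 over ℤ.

Need a pair with product 2·(-130) = -260 and sum 7: that's -13 and 20.
Split the middle term: 2n^2-13n + 20n-130 = n(2n-13) + 10(2n-13).

(2n-13)(n+10)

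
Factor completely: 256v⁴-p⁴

(4v-p)(4v+p)(16v²+p²)

Difference of squares twice: with A = 4v and B = p, A⁴ − B⁴ = (A² − B²)(A² + B²), and A² − B² factors again.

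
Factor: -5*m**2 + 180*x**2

Every term has a factor of 5. Then 36*x**2 - m**2 = (6*x)² − (m)².

5*(6*x - m)*(6*x + m)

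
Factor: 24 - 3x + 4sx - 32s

Group as (4sx - 32s) + (-3x + 24) = 4s(x - 8) - 3(x - 8).
Both groups share the factor (x - 8).

(4s - 3)(x - 8)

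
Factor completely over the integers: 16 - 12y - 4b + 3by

Group as (3by - 4b) + (-12y + 16) = b(3y - 4) - 4(3y - 4).
Both groups share the factor (3y - 4).

(3y - 4)(b - 4)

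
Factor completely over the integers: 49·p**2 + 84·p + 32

Need a pair with product 49·32 = 1568 and sum 84: that's 28 and 56.
Split the middle term: 49·p**2 + 28·p + 56·p + 32 = 7·p·(7·p + 4) + 8·(7·p + 4).

(7·p + 4)·(7·p + 8)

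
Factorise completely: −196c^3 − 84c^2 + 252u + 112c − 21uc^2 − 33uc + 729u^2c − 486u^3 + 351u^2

−(6u − 7c − 7)(9u − 7c + 4)(9u + 4c)

Group: 9u(−54u^2 + 39uc + 63u + 28c^2 + 28c) + (−7c + 4)(−54u^2 + 39uc + 63u + 28c^2 + 28c); both groups contain (−54u^2 + 39uc + 63u + 28c^2 + 28c), so (9u − 7c + 4) is a factor with cofactor −54u^2 + 39uc + 63u + 28c^2 + 28c.
The cofactor groups again: −54u^2 + 39uc + 63u + 28c^2 + 28c = −9u(6u − 7c − 7) − 4c(6u − 7c − 7); both groups contain (6u − 7c − 7), giving −(9u + 4c)(6u − 7c − 7).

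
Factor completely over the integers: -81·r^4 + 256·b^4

(4·b)⁴ − (3·r)⁴ = ((4·b)² − (3·r)²)((4·b)² + (3·r)²); the first factor splits again, the second (16·b^2 + 9·r^2) is irreducible.

(4·b + 3·r)·(4·b - 3·r)·(16·b^2 + 9·r^2)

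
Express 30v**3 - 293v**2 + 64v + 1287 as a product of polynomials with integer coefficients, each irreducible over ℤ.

Trying the rational-root candidates, v = 13/5 is a root, giving the factor (5v - 13) and quotient 6v**2 - 43v - 99.
The remaining quadratic factors as (6v + 11)(v - 9).

(5v - 13)(6v + 11)(v - 9)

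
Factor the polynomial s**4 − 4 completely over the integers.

Substitute u = s**2 to get a quadratic in u, then factor.
s**2 + 2 is irreducible over ℤ (always positive, so no real roots).
s**2 − 2 is irreducible over ℤ (2 is not a perfect square).

(s**2 + 2)*(s**2 − 2)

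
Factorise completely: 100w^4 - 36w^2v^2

4w^2(5w - 3v)(5w + 3v)

Factor out 4w^2, leaving 25w^2 - 9v^2, which is a difference of two squares.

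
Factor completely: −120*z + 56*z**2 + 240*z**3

Pull out the common factor 8*z, then factor the remaining trinomial.

8*z*(5*z − 3)*(6*z + 5)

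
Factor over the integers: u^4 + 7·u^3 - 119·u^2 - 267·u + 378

(u + 14)·(u + 3)·(u - 1)·(u - 9)

Testing divisors of the constant over divisors of the leading coefficient, u = -3 is a root, so (u + 3) is a factor; dividing leaves u^3 + 4·u^2 - 131·u + 126.
Then u = -14 is a root, giving the factor (u + 14) and quotient u^2 - 10·u + 9.
The remaining quadratic factors as (u - 9)(u - 1).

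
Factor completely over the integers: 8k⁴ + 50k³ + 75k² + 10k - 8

By the rational root theorem, k = -4 is a root, so (k + 4) is a factor; dividing leaves 8k³ + 18k² + 3k - 2.
Continuing, k = 1/4 is a root, giving the factor (4k - 1) and quotient 2k² + 5k + 2.
The remaining quadratic factors as (2k + 1)(k + 2).

(2k + 1)(4k - 1)(k + 2)(k + 4)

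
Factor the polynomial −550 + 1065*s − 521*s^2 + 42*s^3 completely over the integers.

(6*s − 5)*(7*s − 11)*(s − 10)

Among the possible rational roots, s = 5/6 is a root, so (6*s − 5) divides it; the quotient is 7*s^2 − 81*s + 110.
The remaining quadratic factors as (7*s − 11)(s − 10).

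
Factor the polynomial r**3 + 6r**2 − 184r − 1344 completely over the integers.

Testing divisors of the constant over divisors of the leading coefficient, r = −12 is a root, so (r + 12) divides it; the quotient is r**2 − 6r − 112.
The remaining quadratic factors as (r + 8)(r − 14).

(r + 12)(r + 8)(r − 14)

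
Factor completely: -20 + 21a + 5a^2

Need a pair with product 5·(-20) = -100 and sum 21: that's -4 and 25.
Split the middle term: 5a^2 - 4a + 25a - 20 = a(5a - 4) + 5(5a - 4).

(5a - 4)(a + 5)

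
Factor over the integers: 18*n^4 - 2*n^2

2*n^2*(3*n + 1)*(3*n - 1)

Factor out 2*n^2, leaving 9*n^2 - 1, which is a difference of two squares.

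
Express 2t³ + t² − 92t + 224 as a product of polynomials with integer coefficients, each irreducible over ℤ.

(2t − 7)(t + 8)(t − 4)

Trying the rational-root candidates, t = −8 is a root, so (t + 8) is a factor; dividing leaves 2t² − 15t + 28.
The remaining quadratic factors as (t − 4)(2t − 7).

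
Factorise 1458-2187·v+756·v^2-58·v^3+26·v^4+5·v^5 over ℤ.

(5·v-9)·(v+9)·(v-1)·(v^2-v+18)

By the rational root theorem, v = 9/5 is a root, giving the factor (5·v-9) and quotient v^4+7·v^3+v^2+153·v-162.
Then v = 1 is a root, giving the factor (v-1) and quotient v^3+8·v^2+9·v+162.
Continuing, v = -9 is a root, giving the factor (v+9) and quotient v^2-v+18.
The quadratic v^2-v+18 has discriminant -71 < 0 and is irreducible over ℤ.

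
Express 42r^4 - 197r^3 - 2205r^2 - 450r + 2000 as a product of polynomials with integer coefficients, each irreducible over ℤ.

(6r - 5)(7r + 8)(r + 5)(r - 10)

Testing divisors of the constant over divisors of the leading coefficient, r = 10 is a root, so (r - 10) is a factor; dividing leaves 42r^3 + 223r^2 + 25r - 200.
Continuing, r = -8/7 is a root, so (7r + 8) is a factor; dividing leaves 6r^2 + 25r - 25.
The remaining quadratic factors as (6r - 5)(r + 5).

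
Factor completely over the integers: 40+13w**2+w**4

(w**2+5)(w**2+8)

Substitute u = w**2 to get a quadratic in u, then factor.
w**2+5 is irreducible over ℤ (always positive, so no real roots).
w**2+8 is irreducible over ℤ (always positive, so no real roots).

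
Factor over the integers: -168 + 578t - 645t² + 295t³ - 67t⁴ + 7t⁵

Testing divisors of the constant over divisors of the leading coefficient, t = 4/7 is a root, so (7t - 4) is a factor; dividing leaves t⁴ - 9t³ + 37t² - 71t + 42.
Continuing, t = 1 is a root, so (t - 1) is a factor; dividing leaves t³ - 8t² + 29t - 42.
Next, t = 3 is a root, so (t - 3) is a factor; dividing leaves t² - 5t + 14.
The quadratic t² - 5t + 14 has discriminant -31 < 0 and is irreducible over ℤ.

(7t - 4)(t - 1)(t - 3)(t² - 5t + 14)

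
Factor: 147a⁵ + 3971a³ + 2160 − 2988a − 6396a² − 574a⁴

By the rational root theorem, a = 15/7 is a root, so (7a − 15) is a factor; dividing leaves 21a⁴ − 37a³ + 488a² + 132a − 144.
Then a = 3/7 is a root, so (7a − 3) is a factor; dividing leaves 3a³ − 4a² + 68a + 48.
Continuing, a = −2/3 is a root, giving the factor (3a + 2) and quotient a² − 2a + 24.
The quadratic a² − 2a + 24 has discriminant −92 < 0 and is irreducible over ℤ.

(3a + 2)(7a − 15)(7a − 3)(a² − 2a + 24)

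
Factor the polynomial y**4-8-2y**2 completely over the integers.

(y+2)(y-2)(y**2+2)

Substitute u = y**2 to get a quadratic in u, then factor.
y**2-4 is a difference of squares.
y**2+2 is irreducible over ℤ (always positive, so no real roots).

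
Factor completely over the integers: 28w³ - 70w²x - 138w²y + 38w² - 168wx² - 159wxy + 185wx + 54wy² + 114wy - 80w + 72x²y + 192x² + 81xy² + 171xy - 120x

(2w + 3x)(2w - 8x - 9y + 5)(7w - 3y - 8)

Group: 2w(14w² + 21wx - 6wy - 16w - 9xy - 24x) + (-8x - 9y + 5)(14w² + 21wx - 6wy - 16w - 9xy - 24x); both groups contain (14w² + 21wx - 6wy - 16w - 9xy - 24x), so (2w - 8x - 9y + 5) is a factor with cofactor 14w² + 21wx - 6wy - 16w - 9xy - 24x.
The cofactor groups again: 14w² + 21wx - 6wy - 16w - 9xy - 24x = 2w(7w - 3y - 8) + 3x(7w - 3y - 8); both groups contain (7w - 3y - 8), giving (2w + 3x)(7w - 3y - 8).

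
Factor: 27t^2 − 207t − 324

9(3t + 4)(t − 9)

Pull out the common factor 9, then factor the remaining trinomial.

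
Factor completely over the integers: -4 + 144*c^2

Every term has a factor of 4. Then 36*c^2 - 1 = (6*c)² − (1)².

4*(6*c + 1)*(6*c - 1)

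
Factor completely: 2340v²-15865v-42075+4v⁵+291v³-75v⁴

(4v+9)(v+5)(v-11)(v²-15v+85)

Testing divisors of the constant over divisors of the leading coefficient, v = -5 is a root, giving the factor (v+5) and quotient 4v⁴-95v³+766v²-1490v-8415.
Continuing, v = -9/4 is a root, giving the factor (4v+9) and quotient v³-26v²+250v-935.
Then v = 11 is a root, giving the factor (v-11) and quotient v²-15v+85.
The quadratic v²-15v+85 has discriminant -115 < 0 and is irreducible over ℤ.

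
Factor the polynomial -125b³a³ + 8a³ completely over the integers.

Every term has a factor of a³; factoring it out leaves -125b³ + 8.
Recognize a difference of cubes with the parts 2 and 5b.

-a³(5b - 2)(25b² + 10b + 4)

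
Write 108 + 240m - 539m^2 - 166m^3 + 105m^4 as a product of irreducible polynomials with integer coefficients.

By the rational root theorem, m = -2/7 is a root, so (7m + 2) is a factor; dividing leaves 15m^3 - 28m^2 - 69m + 54.
Next, m = 2/3 is a root, giving the factor (3m - 2) and quotient 5m^2 - 6m - 27.
The remaining quadratic factors as (m - 3)(5m + 9).

(3m - 2)(5m + 9)(7m + 2)(m - 3)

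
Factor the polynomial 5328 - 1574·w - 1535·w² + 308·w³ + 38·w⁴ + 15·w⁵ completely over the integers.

(3·w - 8)·(5·w - 9)·(w + 2)·(w² + 5·w + 37)

By the rational root theorem, w = 8/3 is a root, giving the factor (3·w - 8) and quotient 5·w⁴ + 26·w³ + 172·w² - 53·w - 666.
Continuing, w = 9/5 is a root, so (5·w - 9) divides it; the quotient is w³ + 7·w² + 47·w + 74.
Next, w = -2 is a root, so (w + 2) divides it; the quotient is w² + 5·w + 37.
The quadratic w² + 5·w + 37 has discriminant -123 < 0 and is irreducible over ℤ.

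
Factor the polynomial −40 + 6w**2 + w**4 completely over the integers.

Substitute u = w**2 to get a quadratic in u, then factor.
w**2 + 10 is irreducible over ℤ (always positive, so no real roots).
w**2 − 4 is a difference of squares.

(w + 2)(w − 2)(w**2 + 10)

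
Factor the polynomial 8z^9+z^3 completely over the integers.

Factor out z^3 first: what remains is 8z^6+1.
Recognize a sum of cubes with the parts 2z^2 and 1.

z^3(2z^2+1)(4z^4−2z^2+1)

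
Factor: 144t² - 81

Factor out 9, leaving 16t² - 9, which is a difference of two squares.

9(4t + 3)(4t - 3)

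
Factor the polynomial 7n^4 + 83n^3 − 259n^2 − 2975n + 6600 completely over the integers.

(7n − 15)(n + 11)(n + 8)(n − 5)

Trying the rational-root candidates, n = 15/7 is a root, so (7n − 15) is a factor; dividing leaves n^3 + 14n^2 − 7n − 440.
Continuing, n = −11 is a root, so (n + 11) is a factor; dividing leaves n^2 + 3n − 40.
The remaining quadratic factors as (n − 5)(n + 8).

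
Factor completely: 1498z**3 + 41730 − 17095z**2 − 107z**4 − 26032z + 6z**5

(6z + 13)(z − 1)(z − 15)(z**2 − 4z + 214)

Trying the rational-root candidates, z = 15 is a root, giving the factor (z − 15) and quotient 6z**4 − 17z**3 + 1243z**2 + 1550z − 2782.
Continuing, z = −13/6 is a root, giving the factor (6z + 13) and quotient z**3 − 5z**2 + 218z − 214.
Then z = 1 is a root, so (z − 1) divides it; the quotient is z**2 − 4z + 214.
The quadratic z**2 − 4z + 214 has discriminant −840 < 0 and is irreducible over ℤ.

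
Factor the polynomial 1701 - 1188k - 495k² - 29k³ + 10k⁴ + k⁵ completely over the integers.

Testing divisors of the constant over divisors of the leading coefficient, k = 1 is a root, giving the factor (k - 1) and quotient k⁴ + 11k³ - 18k² - 513k - 1701.
Next, k = -9 is a root, giving the factor (k + 9) and quotient k³ + 2k² - 36k - 189.
Then k = 7 is a root, giving the factor (k - 7) and quotient k² + 9k + 27.
The quadratic k² + 9k + 27 has discriminant -27 < 0 and is irreducible over ℤ.

(k + 9)(k - 1)(k - 7)(k² + 9k + 27)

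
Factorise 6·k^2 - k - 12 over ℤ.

Need a pair with product 6·(-12) = -72 and sum -1: that's -9 and 8.
Split the middle term: 6·k^2 - 9·k + 8·k - 12 = 3·k·(2·k - 3) + 4·(2·k - 3).

(2·k - 3)·(3·k + 4)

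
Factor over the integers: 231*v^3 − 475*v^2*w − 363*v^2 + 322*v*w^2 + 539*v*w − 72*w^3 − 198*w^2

Group: 7*v*(33*v^2 − 49*v*w + 18*w^2) + (−4*w − 11)*(33*v^2 − 49*v*w + 18*w^2); both groups contain (33*v^2 − 49*v*w + 18*w^2), so (7*v − 4*w − 11) is a factor with cofactor 33*v^2 − 49*v*w + 18*w^2.
The cofactor groups again: 33*v^2 − 49*v*w + 18*w^2 = 11*v*(3*v − 2*w) − 9*w*(3*v − 2*w); both groups contain (3*v − 2*w), giving (11*v − 9*w)*(3*v − 2*w).

(11*v − 9*w)*(3*v − 2*w)*(7*v − 4*w − 11)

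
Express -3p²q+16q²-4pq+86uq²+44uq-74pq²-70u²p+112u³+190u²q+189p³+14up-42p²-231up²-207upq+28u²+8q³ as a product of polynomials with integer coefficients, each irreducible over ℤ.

(7u-7p+4q)(8u-9p+q+2)(2u+3p+2q)

Group: 7u(16u²+6up+18uq+4u-27p²-15pq+6p+2q²+4q) + (-7p+4q)(16u²+6up+18uq+4u-27p²-15pq+6p+2q²+4q); both groups contain (16u²+6up+18uq+4u-27p²-15pq+6p+2q²+4q), so (7u-7p+4q) is a factor with cofactor 16u²+6up+18uq+4u-27p²-15pq+6p+2q²+4q.
The cofactor groups again: 16u²+6up+18uq+4u-27p²-15pq+6p+2q²+4q = 8u(2u+3p+2q) + (-9p+q+2)(2u+3p+2q); both groups contain (2u+3p+2q), giving (8u-9p+q+2)(2u+3p+2q).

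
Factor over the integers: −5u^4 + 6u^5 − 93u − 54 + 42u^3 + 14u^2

By the rational root theorem, u = 3/2 is a root, so (2u − 3) is a factor; dividing leaves 3u^4 + 2u^3 + 24u^2 + 43u + 18.
Continuing, u = −1 is a root, giving the factor (u + 1) and quotient 3u^3 − u^2 + 25u + 18.
Then u = −2/3 is a root, so (3u + 2) is a factor; dividing leaves u^2 − u + 9.
The quadratic u^2 − u + 9 has discriminant −35 < 0 and is irreducible over ℤ.

(2u − 3)(3u + 2)(u + 1)(u^2 − u + 9)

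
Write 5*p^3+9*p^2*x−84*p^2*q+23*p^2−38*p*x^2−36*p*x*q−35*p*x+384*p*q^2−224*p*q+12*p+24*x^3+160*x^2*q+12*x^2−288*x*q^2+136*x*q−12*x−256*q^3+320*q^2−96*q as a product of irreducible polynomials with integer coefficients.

(5*p−6*x−4*q+3)*(p+4*x−8*q+4)*(p−x−8*q)

Group: p*(5*p^2−11*p*x−44*p*q+3*p+6*x^2+52*x*q−3*x+32*q^2−24*q) + (4*x−8*q+4)*(5*p^2−11*p*x−44*p*q+3*p+6*x^2+52*x*q−3*x+32*q^2−24*q); both groups contain (5*p^2−11*p*x−44*p*q+3*p+6*x^2+52*x*q−3*x+32*q^2−24*q), so (p+4*x−8*q+4) is a factor with cofactor 5*p^2−11*p*x−44*p*q+3*p+6*x^2+52*x*q−3*x+32*q^2−24*q.
The cofactor groups again: 5*p^2−11*p*x−44*p*q+3*p+6*x^2+52*x*q−3*x+32*q^2−24*q = p*(5*p−6*x−4*q+3) + (−x−8*q)*(5*p−6*x−4*q+3); both groups contain (5*p−6*x−4*q+3), giving (p−x−8*q)*(5*p−6*x−4*q+3).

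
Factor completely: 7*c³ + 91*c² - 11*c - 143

(c + 13)*(7*c² - 11)

Group as (7*c³ - 11*c) + (91*c² - 143) = c*(7*c² - 11) + 13*(7*c² - 11).
Both groups share the factor (7*c² - 11).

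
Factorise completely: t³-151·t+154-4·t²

Trying the rational-root candidates, t = -11 is a root, giving the factor (t+11) and quotient t²-15·t+14.
The remaining quadratic factors as (t-1)(t-14).

(t+11)·(t-1)·(t-14)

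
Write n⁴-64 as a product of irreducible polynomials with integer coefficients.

(n²+8)·(n²-8)

Substitute u = n² to get a quadratic in u, then factor.
n²-8 is irreducible over ℤ (8 is not a perfect square).
n²+8 is irreducible over ℤ (always positive, so no real roots).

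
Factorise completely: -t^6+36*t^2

-t^2*(t^2+6)*(t^2-6)

Pull out the common factor t^2, leaving -t^4+36.
Recognize a difference of squares with the parts 6 and t^2.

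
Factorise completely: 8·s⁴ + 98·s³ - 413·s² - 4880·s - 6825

(2·s - 15)·(4·s + 7)·(s + 13)·(s + 5)

By the rational root theorem, s = -13 is a root, giving the factor (s + 13) and quotient 8·s³ - 6·s² - 335·s - 525.
Next, s = -7/4 is a root, giving the factor (4·s + 7) and quotient 2·s² - 5·s - 75.
The remaining quadratic factors as (2·s - 15)(s + 5).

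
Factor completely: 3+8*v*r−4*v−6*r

(2*r−1)*(4*v−3)

Group as (8*v*r−4*v) + (−6*r+3) = 4*v*(2*r−1) − 3*(2*r−1).
Both groups share the factor (2*r−1).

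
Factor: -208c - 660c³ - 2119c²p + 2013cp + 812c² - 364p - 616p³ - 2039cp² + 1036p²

Group: 11c(-60c² - 149cp + 52c - 77p² + 91p) + (8p - 4)(-60c² - 149cp + 52c - 77p² + 91p); both groups contain (-60c² - 149cp + 52c - 77p² + 91p), so (11c + 8p - 4) is a factor with cofactor -60c² - 149cp + 52c - 77p² + 91p.
The cofactor groups again: -60c² - 149cp + 52c - 77p² + 91p = -15c(4c + 7p) + (-11p + 13)(4c + 7p); both groups contain (4c + 7p), giving -(15c + 11p - 13)(4c + 7p).

-(11c + 8p - 4)(15c + 11p - 13)(4c + 7p)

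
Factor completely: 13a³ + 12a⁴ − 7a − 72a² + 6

(3a + 1)(4a − 1)(a + 3)(a − 2)

Among the possible rational roots, a = 2 is a root, so (a − 2) is a factor; dividing leaves 12a³ + 37a² + 2a − 3.
Then a = −1/3 is a root, so (3a + 1) is a factor; dividing leaves 4a² + 11a − 3.
The remaining quadratic factors as (a + 3)(4a − 1).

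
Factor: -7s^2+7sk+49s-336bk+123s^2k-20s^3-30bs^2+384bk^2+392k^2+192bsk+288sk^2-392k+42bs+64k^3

Group: 5s(-6bs+48bk-4s^2+31sk-7s+8k^2+56k) + (8k-7)(-6bs+48bk-4s^2+31sk-7s+8k^2+56k); both groups contain (-6bs+48bk-4s^2+31sk-7s+8k^2+56k), so (5s+8k-7) is a factor with cofactor -6bs+48bk-4s^2+31sk-7s+8k^2+56k.
The cofactor groups again: -6bs+48bk-4s^2+31sk-7s+8k^2+56k = -6b(s-8k) + (-4s-k-7)(s-8k); both groups contain (s-8k), giving -(6b+4s+k+7)(s-8k).

-(s-8k)(6b+4s+k+7)(5s+8k-7)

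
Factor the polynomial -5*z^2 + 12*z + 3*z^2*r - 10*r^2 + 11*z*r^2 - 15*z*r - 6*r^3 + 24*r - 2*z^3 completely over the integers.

-(z - 3*r + 4)*(2*z - r - 3)*(z + 2*r)

Group: z*(-2*z^2 - 3*z*r + 3*z + 2*r^2 + 6*r) + (-3*r + 4)*(-2*z^2 - 3*z*r + 3*z + 2*r^2 + 6*r); both groups contain (-2*z^2 - 3*z*r + 3*z + 2*r^2 + 6*r), so (z - 3*r + 4) is a factor with cofactor -2*z^2 - 3*z*r + 3*z + 2*r^2 + 6*r.
The cofactor groups again: -2*z^2 - 3*z*r + 3*z + 2*r^2 + 6*r = -z*(2*z - r - 3) - 2*r*(2*z - r - 3); both groups contain (2*z - r - 3), giving -(z + 2*r)*(2*z - r - 3).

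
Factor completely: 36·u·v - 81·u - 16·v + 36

Group as (36·u·v - 81·u) + (-16·v + 36) = 9·u·(4·v - 9) - 4·(4·v - 9).
Both groups share the factor (4·v - 9).

(4·v - 9)·(9·u - 4)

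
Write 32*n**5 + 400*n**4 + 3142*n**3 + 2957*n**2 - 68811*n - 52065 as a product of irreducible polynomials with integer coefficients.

(2*n + 13)*(4*n + 3)*(4*n - 15)*(n**2 + 9*n + 89)

By the rational root theorem, n = -13/2 is a root, so (2*n + 13) is a factor; dividing leaves 16*n**4 + 96*n**3 + 947*n**2 - 4677*n - 4005.
Continuing, n = 15/4 is a root, so (4*n - 15) is a factor; dividing leaves 4*n**3 + 39*n**2 + 383*n + 267.
Then n = -3/4 is a root, so (4*n + 3) is a factor; dividing leaves n**2 + 9*n + 89.
The quadratic n**2 + 9*n + 89 has discriminant -275 < 0 and is irreducible over ℤ.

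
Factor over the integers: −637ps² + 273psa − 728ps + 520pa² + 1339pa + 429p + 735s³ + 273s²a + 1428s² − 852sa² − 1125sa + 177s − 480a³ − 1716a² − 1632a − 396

−(13p − 15s − 12a − 12)(7s − 8a − 3)(7s + 5a + 11)

Group: 7s(−91ps − 65pa − 143p + 105s² + 159sa + 249s + 60a² + 192a + 132) + (−8a − 3)(−91ps − 65pa − 143p + 105s² + 159sa + 249s + 60a² + 192a + 132); both groups contain (−91ps − 65pa − 143p + 105s² + 159sa + 249s + 60a² + 192a + 132), so (7s − 8a − 3) is a factor with cofactor −91ps − 65pa − 143p + 105s² + 159sa + 249s + 60a² + 192a + 132.
The cofactor groups again: −91ps − 65pa − 143p + 105s² + 159sa + 249s + 60a² + 192a + 132 = −13p(7s + 5a + 11) + (15s + 12a + 12)(7s + 5a + 11); both groups contain (7s + 5a + 11), giving −(13p − 15s − 12a − 12)(7s + 5a + 11).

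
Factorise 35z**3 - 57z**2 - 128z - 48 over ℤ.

Among the possible rational roots, z = -4/5 is a root, so (5z + 4) is a factor; dividing leaves 7z**2 - 17z - 12.
The remaining quadratic factors as (z - 3)(7z + 4).

(5z + 4)(7z + 4)(z - 3)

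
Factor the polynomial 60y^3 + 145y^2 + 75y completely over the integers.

Pull out the common factor 5y, then factor the remaining trinomial.

5y(3y + 5)(4y + 3)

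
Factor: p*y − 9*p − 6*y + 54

(p − 6)*(y − 9)

Group as (p*y − 9*p) + (−6*y + 54) = p*(y − 9) − 6*(y − 9).
Both groups share the factor (y − 9).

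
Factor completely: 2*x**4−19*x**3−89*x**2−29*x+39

By the rational root theorem, x = −3 is a root, so (x+3) is a factor; dividing leaves 2*x**3−25*x**2−14*x+13.
Next, x = 1/2 is a root, so (2*x−1) is a factor; dividing leaves x**2−12*x−13.
The remaining quadratic factors as (x+1)(x−13).

(2*x−1)*(x+1)*(x+3)*(x−13)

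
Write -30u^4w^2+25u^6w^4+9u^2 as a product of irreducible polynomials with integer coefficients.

Every term has a factor of u^2; factoring it out leaves 25u^4w^4-30u^2w^2+9.
Recognize a perfect-square trinomial with the parts 3 and 5u^2w^2.

u^2(5u^2w^2-3)^2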